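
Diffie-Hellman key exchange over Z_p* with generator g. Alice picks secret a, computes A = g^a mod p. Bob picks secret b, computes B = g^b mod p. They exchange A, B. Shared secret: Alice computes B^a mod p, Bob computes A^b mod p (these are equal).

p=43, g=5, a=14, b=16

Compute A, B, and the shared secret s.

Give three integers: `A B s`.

Answer: 36 40 36

Derivation:
A = 5^14 mod 43  (bits of 14 = 1110)
  bit 0 = 1: r = r^2 * 5 mod 43 = 1^2 * 5 = 1*5 = 5
  bit 1 = 1: r = r^2 * 5 mod 43 = 5^2 * 5 = 25*5 = 39
  bit 2 = 1: r = r^2 * 5 mod 43 = 39^2 * 5 = 16*5 = 37
  bit 3 = 0: r = r^2 mod 43 = 37^2 = 36
  -> A = 36
B = 5^16 mod 43  (bits of 16 = 10000)
  bit 0 = 1: r = r^2 * 5 mod 43 = 1^2 * 5 = 1*5 = 5
  bit 1 = 0: r = r^2 mod 43 = 5^2 = 25
  bit 2 = 0: r = r^2 mod 43 = 25^2 = 23
  bit 3 = 0: r = r^2 mod 43 = 23^2 = 13
  bit 4 = 0: r = r^2 mod 43 = 13^2 = 40
  -> B = 40
s = B^a = 40^14 mod 43  (bits of 14 = 1110)
  bit 0 = 1: r = r^2 * 40 mod 43 = 1^2 * 40 = 1*40 = 40
  bit 1 = 1: r = r^2 * 40 mod 43 = 40^2 * 40 = 9*40 = 16
  bit 2 = 1: r = r^2 * 40 mod 43 = 16^2 * 40 = 41*40 = 6
  bit 3 = 0: r = r^2 mod 43 = 6^2 = 36
  -> s = B^a = 36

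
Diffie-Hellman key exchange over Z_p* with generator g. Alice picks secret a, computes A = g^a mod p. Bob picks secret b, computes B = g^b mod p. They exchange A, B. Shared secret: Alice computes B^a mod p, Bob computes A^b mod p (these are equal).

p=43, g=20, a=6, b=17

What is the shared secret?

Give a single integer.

A = 20^6 mod 43  (bits of 6 = 110)
  bit 0 = 1: r = r^2 * 20 mod 43 = 1^2 * 20 = 1*20 = 20
  bit 1 = 1: r = r^2 * 20 mod 43 = 20^2 * 20 = 13*20 = 2
  bit 2 = 0: r = r^2 mod 43 = 2^2 = 4
  -> A = 4
B = 20^17 mod 43  (bits of 17 = 10001)
  bit 0 = 1: r = r^2 * 20 mod 43 = 1^2 * 20 = 1*20 = 20
  bit 1 = 0: r = r^2 mod 43 = 20^2 = 13
  bit 2 = 0: r = r^2 mod 43 = 13^2 = 40
  bit 3 = 0: r = r^2 mod 43 = 40^2 = 9
  bit 4 = 1: r = r^2 * 20 mod 43 = 9^2 * 20 = 38*20 = 29
  -> B = 29
s = B^a = 29^6 mod 43  (bits of 6 = 110)
  bit 0 = 1: r = r^2 * 29 mod 43 = 1^2 * 29 = 1*29 = 29
  bit 1 = 1: r = r^2 * 29 mod 43 = 29^2 * 29 = 24*29 = 8
  bit 2 = 0: r = r^2 mod 43 = 8^2 = 21
  -> s = B^a = 21

Answer: 21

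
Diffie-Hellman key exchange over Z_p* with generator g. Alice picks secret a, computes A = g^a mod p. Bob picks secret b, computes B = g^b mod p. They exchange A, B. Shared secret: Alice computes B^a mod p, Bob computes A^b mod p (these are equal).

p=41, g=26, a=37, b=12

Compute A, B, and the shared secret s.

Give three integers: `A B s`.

Answer: 22 25 31

Derivation:
A = 26^37 mod 41  (bits of 37 = 100101)
  bit 0 = 1: r = r^2 * 26 mod 41 = 1^2 * 26 = 1*26 = 26
  bit 1 = 0: r = r^2 mod 41 = 26^2 = 20
  bit 2 = 0: r = r^2 mod 41 = 20^2 = 31
  bit 3 = 1: r = r^2 * 26 mod 41 = 31^2 * 26 = 18*26 = 17
  bit 4 = 0: r = r^2 mod 41 = 17^2 = 2
  bit 5 = 1: r = r^2 * 26 mod 41 = 2^2 * 26 = 4*26 = 22
  -> A = 22
B = 26^12 mod 41  (bits of 12 = 1100)
  bit 0 = 1: r = r^2 * 26 mod 41 = 1^2 * 26 = 1*26 = 26
  bit 1 = 1: r = r^2 * 26 mod 41 = 26^2 * 26 = 20*26 = 28
  bit 2 = 0: r = r^2 mod 41 = 28^2 = 5
  bit 3 = 0: r = r^2 mod 41 = 5^2 = 25
  -> B = 25
s = B^a = 25^37 mod 41  (bits of 37 = 100101)
  bit 0 = 1: r = r^2 * 25 mod 41 = 1^2 * 25 = 1*25 = 25
  bit 1 = 0: r = r^2 mod 41 = 25^2 = 10
  bit 2 = 0: r = r^2 mod 41 = 10^2 = 18
  bit 3 = 1: r = r^2 * 25 mod 41 = 18^2 * 25 = 37*25 = 23
  bit 4 = 0: r = r^2 mod 41 = 23^2 = 37
  bit 5 = 1: r = r^2 * 25 mod 41 = 37^2 * 25 = 16*25 = 31
  -> s = B^a = 31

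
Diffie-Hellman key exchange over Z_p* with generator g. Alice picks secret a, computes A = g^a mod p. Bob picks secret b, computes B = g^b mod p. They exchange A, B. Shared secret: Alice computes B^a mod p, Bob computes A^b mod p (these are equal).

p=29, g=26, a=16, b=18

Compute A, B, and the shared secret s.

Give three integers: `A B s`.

A = 26^16 mod 29  (bits of 16 = 10000)
  bit 0 = 1: r = r^2 * 26 mod 29 = 1^2 * 26 = 1*26 = 26
  bit 1 = 0: r = r^2 mod 29 = 26^2 = 9
  bit 2 = 0: r = r^2 mod 29 = 9^2 = 23
  bit 3 = 0: r = r^2 mod 29 = 23^2 = 7
  bit 4 = 0: r = r^2 mod 29 = 7^2 = 20
  -> A = 20
B = 26^18 mod 29  (bits of 18 = 10010)
  bit 0 = 1: r = r^2 * 26 mod 29 = 1^2 * 26 = 1*26 = 26
  bit 1 = 0: r = r^2 mod 29 = 26^2 = 9
  bit 2 = 0: r = r^2 mod 29 = 9^2 = 23
  bit 3 = 1: r = r^2 * 26 mod 29 = 23^2 * 26 = 7*26 = 8
  bit 4 = 0: r = r^2 mod 29 = 8^2 = 6
  -> B = 6
s = B^a = 6^16 mod 29  (bits of 16 = 10000)
  bit 0 = 1: r = r^2 * 6 mod 29 = 1^2 * 6 = 1*6 = 6
  bit 1 = 0: r = r^2 mod 29 = 6^2 = 7
  bit 2 = 0: r = r^2 mod 29 = 7^2 = 20
  bit 3 = 0: r = r^2 mod 29 = 20^2 = 23
  bit 4 = 0: r = r^2 mod 29 = 23^2 = 7
  -> s = B^a = 7

Answer: 20 6 7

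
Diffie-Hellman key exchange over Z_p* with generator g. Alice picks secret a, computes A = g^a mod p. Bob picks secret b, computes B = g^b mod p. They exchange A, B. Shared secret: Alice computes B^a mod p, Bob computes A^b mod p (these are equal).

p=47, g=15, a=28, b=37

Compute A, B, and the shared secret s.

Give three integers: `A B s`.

A = 15^28 mod 47  (bits of 28 = 11100)
  bit 0 = 1: r = r^2 * 15 mod 47 = 1^2 * 15 = 1*15 = 15
  bit 1 = 1: r = r^2 * 15 mod 47 = 15^2 * 15 = 37*15 = 38
  bit 2 = 1: r = r^2 * 15 mod 47 = 38^2 * 15 = 34*15 = 40
  bit 3 = 0: r = r^2 mod 47 = 40^2 = 2
  bit 4 = 0: r = r^2 mod 47 = 2^2 = 4
  -> A = 4
B = 15^37 mod 47  (bits of 37 = 100101)
  bit 0 = 1: r = r^2 * 15 mod 47 = 1^2 * 15 = 1*15 = 15
  bit 1 = 0: r = r^2 mod 47 = 15^2 = 37
  bit 2 = 0: r = r^2 mod 47 = 37^2 = 6
  bit 3 = 1: r = r^2 * 15 mod 47 = 6^2 * 15 = 36*15 = 23
  bit 4 = 0: r = r^2 mod 47 = 23^2 = 12
  bit 5 = 1: r = r^2 * 15 mod 47 = 12^2 * 15 = 3*15 = 45
  -> B = 45
s = B^a = 45^28 mod 47  (bits of 28 = 11100)
  bit 0 = 1: r = r^2 * 45 mod 47 = 1^2 * 45 = 1*45 = 45
  bit 1 = 1: r = r^2 * 45 mod 47 = 45^2 * 45 = 4*45 = 39
  bit 2 = 1: r = r^2 * 45 mod 47 = 39^2 * 45 = 17*45 = 13
  bit 3 = 0: r = r^2 mod 47 = 13^2 = 28
  bit 4 = 0: r = r^2 mod 47 = 28^2 = 32
  -> s = B^a = 32

Answer: 4 45 32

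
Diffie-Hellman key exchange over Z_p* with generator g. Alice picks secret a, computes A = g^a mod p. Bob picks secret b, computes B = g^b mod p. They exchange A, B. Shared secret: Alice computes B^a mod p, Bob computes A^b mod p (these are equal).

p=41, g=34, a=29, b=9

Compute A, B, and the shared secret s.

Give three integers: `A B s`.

Answer: 13 28 7

Derivation:
A = 34^29 mod 41  (bits of 29 = 11101)
  bit 0 = 1: r = r^2 * 34 mod 41 = 1^2 * 34 = 1*34 = 34
  bit 1 = 1: r = r^2 * 34 mod 41 = 34^2 * 34 = 8*34 = 26
  bit 2 = 1: r = r^2 * 34 mod 41 = 26^2 * 34 = 20*34 = 24
  bit 3 = 0: r = r^2 mod 41 = 24^2 = 2
  bit 4 = 1: r = r^2 * 34 mod 41 = 2^2 * 34 = 4*34 = 13
  -> A = 13
B = 34^9 mod 41  (bits of 9 = 1001)
  bit 0 = 1: r = r^2 * 34 mod 41 = 1^2 * 34 = 1*34 = 34
  bit 1 = 0: r = r^2 mod 41 = 34^2 = 8
  bit 2 = 0: r = r^2 mod 41 = 8^2 = 23
  bit 3 = 1: r = r^2 * 34 mod 41 = 23^2 * 34 = 37*34 = 28
  -> B = 28
s = B^a = 28^29 mod 41  (bits of 29 = 11101)
  bit 0 = 1: r = r^2 * 28 mod 41 = 1^2 * 28 = 1*28 = 28
  bit 1 = 1: r = r^2 * 28 mod 41 = 28^2 * 28 = 5*28 = 17
  bit 2 = 1: r = r^2 * 28 mod 41 = 17^2 * 28 = 2*28 = 15
  bit 3 = 0: r = r^2 mod 41 = 15^2 = 20
  bit 4 = 1: r = r^2 * 28 mod 41 = 20^2 * 28 = 31*28 = 7
  -> s = B^a = 7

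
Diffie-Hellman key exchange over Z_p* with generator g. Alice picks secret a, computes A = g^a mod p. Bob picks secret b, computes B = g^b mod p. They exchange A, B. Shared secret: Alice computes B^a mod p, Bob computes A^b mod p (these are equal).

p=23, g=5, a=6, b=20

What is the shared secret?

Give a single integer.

A = 5^6 mod 23  (bits of 6 = 110)
  bit 0 = 1: r = r^2 * 5 mod 23 = 1^2 * 5 = 1*5 = 5
  bit 1 = 1: r = r^2 * 5 mod 23 = 5^2 * 5 = 2*5 = 10
  bit 2 = 0: r = r^2 mod 23 = 10^2 = 8
  -> A = 8
B = 5^20 mod 23  (bits of 20 = 10100)
  bit 0 = 1: r = r^2 * 5 mod 23 = 1^2 * 5 = 1*5 = 5
  bit 1 = 0: r = r^2 mod 23 = 5^2 = 2
  bit 2 = 1: r = r^2 * 5 mod 23 = 2^2 * 5 = 4*5 = 20
  bit 3 = 0: r = r^2 mod 23 = 20^2 = 9
  bit 4 = 0: r = r^2 mod 23 = 9^2 = 12
  -> B = 12
s = B^a = 12^6 mod 23  (bits of 6 = 110)
  bit 0 = 1: r = r^2 * 12 mod 23 = 1^2 * 12 = 1*12 = 12
  bit 1 = 1: r = r^2 * 12 mod 23 = 12^2 * 12 = 6*12 = 3
  bit 2 = 0: r = r^2 mod 23 = 3^2 = 9
  -> s = B^a = 9

Answer: 9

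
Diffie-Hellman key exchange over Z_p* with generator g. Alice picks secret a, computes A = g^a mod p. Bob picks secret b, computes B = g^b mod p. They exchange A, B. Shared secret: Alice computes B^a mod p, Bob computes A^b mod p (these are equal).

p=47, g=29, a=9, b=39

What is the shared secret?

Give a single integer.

Answer: 31

Derivation:
A = 29^9 mod 47  (bits of 9 = 1001)
  bit 0 = 1: r = r^2 * 29 mod 47 = 1^2 * 29 = 1*29 = 29
  bit 1 = 0: r = r^2 mod 47 = 29^2 = 42
  bit 2 = 0: r = r^2 mod 47 = 42^2 = 25
  bit 3 = 1: r = r^2 * 29 mod 47 = 25^2 * 29 = 14*29 = 30
  -> A = 30
B = 29^39 mod 47  (bits of 39 = 100111)
  bit 0 = 1: r = r^2 * 29 mod 47 = 1^2 * 29 = 1*29 = 29
  bit 1 = 0: r = r^2 mod 47 = 29^2 = 42
  bit 2 = 0: r = r^2 mod 47 = 42^2 = 25
  bit 3 = 1: r = r^2 * 29 mod 47 = 25^2 * 29 = 14*29 = 30
  bit 4 = 1: r = r^2 * 29 mod 47 = 30^2 * 29 = 7*29 = 15
  bit 5 = 1: r = r^2 * 29 mod 47 = 15^2 * 29 = 37*29 = 39
  -> B = 39
s = B^a = 39^9 mod 47  (bits of 9 = 1001)
  bit 0 = 1: r = r^2 * 39 mod 47 = 1^2 * 39 = 1*39 = 39
  bit 1 = 0: r = r^2 mod 47 = 39^2 = 17
  bit 2 = 0: r = r^2 mod 47 = 17^2 = 7
  bit 3 = 1: r = r^2 * 39 mod 47 = 7^2 * 39 = 2*39 = 31
  -> s = B^a = 31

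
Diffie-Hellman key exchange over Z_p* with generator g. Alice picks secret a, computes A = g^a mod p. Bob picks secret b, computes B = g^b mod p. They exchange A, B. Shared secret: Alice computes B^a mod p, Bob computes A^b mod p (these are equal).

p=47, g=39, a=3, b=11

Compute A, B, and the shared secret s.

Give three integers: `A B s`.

A = 39^3 mod 47  (bits of 3 = 11)
  bit 0 = 1: r = r^2 * 39 mod 47 = 1^2 * 39 = 1*39 = 39
  bit 1 = 1: r = r^2 * 39 mod 47 = 39^2 * 39 = 17*39 = 5
  -> A = 5
B = 39^11 mod 47  (bits of 11 = 1011)
  bit 0 = 1: r = r^2 * 39 mod 47 = 1^2 * 39 = 1*39 = 39
  bit 1 = 0: r = r^2 mod 47 = 39^2 = 17
  bit 2 = 1: r = r^2 * 39 mod 47 = 17^2 * 39 = 7*39 = 38
  bit 3 = 1: r = r^2 * 39 mod 47 = 38^2 * 39 = 34*39 = 10
  -> B = 10
s = B^a = 10^3 mod 47  (bits of 3 = 11)
  bit 0 = 1: r = r^2 * 10 mod 47 = 1^2 * 10 = 1*10 = 10
  bit 1 = 1: r = r^2 * 10 mod 47 = 10^2 * 10 = 6*10 = 13
  -> s = B^a = 13

Answer: 5 10 13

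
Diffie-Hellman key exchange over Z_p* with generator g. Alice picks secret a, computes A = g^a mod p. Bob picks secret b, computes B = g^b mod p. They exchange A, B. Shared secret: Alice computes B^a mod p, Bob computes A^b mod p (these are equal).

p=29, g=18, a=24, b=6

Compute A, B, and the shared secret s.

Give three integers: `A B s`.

Answer: 7 9 25

Derivation:
A = 18^24 mod 29  (bits of 24 = 11000)
  bit 0 = 1: r = r^2 * 18 mod 29 = 1^2 * 18 = 1*18 = 18
  bit 1 = 1: r = r^2 * 18 mod 29 = 18^2 * 18 = 5*18 = 3
  bit 2 = 0: r = r^2 mod 29 = 3^2 = 9
  bit 3 = 0: r = r^2 mod 29 = 9^2 = 23
  bit 4 = 0: r = r^2 mod 29 = 23^2 = 7
  -> A = 7
B = 18^6 mod 29  (bits of 6 = 110)
  bit 0 = 1: r = r^2 * 18 mod 29 = 1^2 * 18 = 1*18 = 18
  bit 1 = 1: r = r^2 * 18 mod 29 = 18^2 * 18 = 5*18 = 3
  bit 2 = 0: r = r^2 mod 29 = 3^2 = 9
  -> B = 9
s = B^a = 9^24 mod 29  (bits of 24 = 11000)
  bit 0 = 1: r = r^2 * 9 mod 29 = 1^2 * 9 = 1*9 = 9
  bit 1 = 1: r = r^2 * 9 mod 29 = 9^2 * 9 = 23*9 = 4
  bit 2 = 0: r = r^2 mod 29 = 4^2 = 16
  bit 3 = 0: r = r^2 mod 29 = 16^2 = 24
  bit 4 = 0: r = r^2 mod 29 = 24^2 = 25
  -> s = B^a = 25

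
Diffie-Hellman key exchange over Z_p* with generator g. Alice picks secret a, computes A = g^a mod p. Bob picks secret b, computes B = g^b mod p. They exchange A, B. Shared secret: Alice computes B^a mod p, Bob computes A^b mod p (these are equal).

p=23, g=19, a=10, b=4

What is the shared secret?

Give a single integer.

A = 19^10 mod 23  (bits of 10 = 1010)
  bit 0 = 1: r = r^2 * 19 mod 23 = 1^2 * 19 = 1*19 = 19
  bit 1 = 0: r = r^2 mod 23 = 19^2 = 16
  bit 2 = 1: r = r^2 * 19 mod 23 = 16^2 * 19 = 3*19 = 11
  bit 3 = 0: r = r^2 mod 23 = 11^2 = 6
  -> A = 6
B = 19^4 mod 23  (bits of 4 = 100)
  bit 0 = 1: r = r^2 * 19 mod 23 = 1^2 * 19 = 1*19 = 19
  bit 1 = 0: r = r^2 mod 23 = 19^2 = 16
  bit 2 = 0: r = r^2 mod 23 = 16^2 = 3
  -> B = 3
s = B^a = 3^10 mod 23  (bits of 10 = 1010)
  bit 0 = 1: r = r^2 * 3 mod 23 = 1^2 * 3 = 1*3 = 3
  bit 1 = 0: r = r^2 mod 23 = 3^2 = 9
  bit 2 = 1: r = r^2 * 3 mod 23 = 9^2 * 3 = 12*3 = 13
  bit 3 = 0: r = r^2 mod 23 = 13^2 = 8
  -> s = B^a = 8

Answer: 8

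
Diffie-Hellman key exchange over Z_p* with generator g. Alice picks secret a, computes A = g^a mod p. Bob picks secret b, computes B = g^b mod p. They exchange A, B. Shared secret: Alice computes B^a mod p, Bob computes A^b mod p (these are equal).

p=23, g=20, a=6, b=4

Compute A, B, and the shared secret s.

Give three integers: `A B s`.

Answer: 16 12 9

Derivation:
A = 20^6 mod 23  (bits of 6 = 110)
  bit 0 = 1: r = r^2 * 20 mod 23 = 1^2 * 20 = 1*20 = 20
  bit 1 = 1: r = r^2 * 20 mod 23 = 20^2 * 20 = 9*20 = 19
  bit 2 = 0: r = r^2 mod 23 = 19^2 = 16
  -> A = 16
B = 20^4 mod 23  (bits of 4 = 100)
  bit 0 = 1: r = r^2 * 20 mod 23 = 1^2 * 20 = 1*20 = 20
  bit 1 = 0: r = r^2 mod 23 = 20^2 = 9
  bit 2 = 0: r = r^2 mod 23 = 9^2 = 12
  -> B = 12
s = B^a = 12^6 mod 23  (bits of 6 = 110)
  bit 0 = 1: r = r^2 * 12 mod 23 = 1^2 * 12 = 1*12 = 12
  bit 1 = 1: r = r^2 * 12 mod 23 = 12^2 * 12 = 6*12 = 3
  bit 2 = 0: r = r^2 mod 23 = 3^2 = 9
  -> s = B^a = 9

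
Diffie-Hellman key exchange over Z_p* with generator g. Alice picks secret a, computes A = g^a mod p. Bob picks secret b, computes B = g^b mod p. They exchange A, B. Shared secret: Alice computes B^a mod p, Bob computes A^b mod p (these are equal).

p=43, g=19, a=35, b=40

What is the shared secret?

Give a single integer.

Answer: 36

Derivation:
A = 19^35 mod 43  (bits of 35 = 100011)
  bit 0 = 1: r = r^2 * 19 mod 43 = 1^2 * 19 = 1*19 = 19
  bit 1 = 0: r = r^2 mod 43 = 19^2 = 17
  bit 2 = 0: r = r^2 mod 43 = 17^2 = 31
  bit 3 = 0: r = r^2 mod 43 = 31^2 = 15
  bit 4 = 1: r = r^2 * 19 mod 43 = 15^2 * 19 = 10*19 = 18
  bit 5 = 1: r = r^2 * 19 mod 43 = 18^2 * 19 = 23*19 = 7
  -> A = 7
B = 19^40 mod 43  (bits of 40 = 101000)
  bit 0 = 1: r = r^2 * 19 mod 43 = 1^2 * 19 = 1*19 = 19
  bit 1 = 0: r = r^2 mod 43 = 19^2 = 17
  bit 2 = 1: r = r^2 * 19 mod 43 = 17^2 * 19 = 31*19 = 30
  bit 3 = 0: r = r^2 mod 43 = 30^2 = 40
  bit 4 = 0: r = r^2 mod 43 = 40^2 = 9
  bit 5 = 0: r = r^2 mod 43 = 9^2 = 38
  -> B = 38
s = B^a = 38^35 mod 43  (bits of 35 = 100011)
  bit 0 = 1: r = r^2 * 38 mod 43 = 1^2 * 38 = 1*38 = 38
  bit 1 = 0: r = r^2 mod 43 = 38^2 = 25
  bit 2 = 0: r = r^2 mod 43 = 25^2 = 23
  bit 3 = 0: r = r^2 mod 43 = 23^2 = 13
  bit 4 = 1: r = r^2 * 38 mod 43 = 13^2 * 38 = 40*38 = 15
  bit 5 = 1: r = r^2 * 38 mod 43 = 15^2 * 38 = 10*38 = 36
  -> s = B^a = 36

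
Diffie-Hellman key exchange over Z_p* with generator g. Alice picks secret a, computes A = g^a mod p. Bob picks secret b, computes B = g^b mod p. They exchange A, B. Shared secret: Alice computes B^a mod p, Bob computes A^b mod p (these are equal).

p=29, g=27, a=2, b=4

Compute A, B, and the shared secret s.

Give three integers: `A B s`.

A = 27^2 mod 29  (bits of 2 = 10)
  bit 0 = 1: r = r^2 * 27 mod 29 = 1^2 * 27 = 1*27 = 27
  bit 1 = 0: r = r^2 mod 29 = 27^2 = 4
  -> A = 4
B = 27^4 mod 29  (bits of 4 = 100)
  bit 0 = 1: r = r^2 * 27 mod 29 = 1^2 * 27 = 1*27 = 27
  bit 1 = 0: r = r^2 mod 29 = 27^2 = 4
  bit 2 = 0: r = r^2 mod 29 = 4^2 = 16
  -> B = 16
s = B^a = 16^2 mod 29  (bits of 2 = 10)
  bit 0 = 1: r = r^2 * 16 mod 29 = 1^2 * 16 = 1*16 = 16
  bit 1 = 0: r = r^2 mod 29 = 16^2 = 24
  -> s = B^a = 24

Answer: 4 16 24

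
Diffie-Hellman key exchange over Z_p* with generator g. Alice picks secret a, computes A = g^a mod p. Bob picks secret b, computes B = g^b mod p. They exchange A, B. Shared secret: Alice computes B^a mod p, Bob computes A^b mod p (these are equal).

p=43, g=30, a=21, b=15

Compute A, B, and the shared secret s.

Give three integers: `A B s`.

A = 30^21 mod 43  (bits of 21 = 10101)
  bit 0 = 1: r = r^2 * 30 mod 43 = 1^2 * 30 = 1*30 = 30
  bit 1 = 0: r = r^2 mod 43 = 30^2 = 40
  bit 2 = 1: r = r^2 * 30 mod 43 = 40^2 * 30 = 9*30 = 12
  bit 3 = 0: r = r^2 mod 43 = 12^2 = 15
  bit 4 = 1: r = r^2 * 30 mod 43 = 15^2 * 30 = 10*30 = 42
  -> A = 42
B = 30^15 mod 43  (bits of 15 = 1111)
  bit 0 = 1: r = r^2 * 30 mod 43 = 1^2 * 30 = 1*30 = 30
  bit 1 = 1: r = r^2 * 30 mod 43 = 30^2 * 30 = 40*30 = 39
  bit 2 = 1: r = r^2 * 30 mod 43 = 39^2 * 30 = 16*30 = 7
  bit 3 = 1: r = r^2 * 30 mod 43 = 7^2 * 30 = 6*30 = 8
  -> B = 8
s = B^a = 8^21 mod 43  (bits of 21 = 10101)
  bit 0 = 1: r = r^2 * 8 mod 43 = 1^2 * 8 = 1*8 = 8
  bit 1 = 0: r = r^2 mod 43 = 8^2 = 21
  bit 2 = 1: r = r^2 * 8 mod 43 = 21^2 * 8 = 11*8 = 2
  bit 3 = 0: r = r^2 mod 43 = 2^2 = 4
  bit 4 = 1: r = r^2 * 8 mod 43 = 4^2 * 8 = 16*8 = 42
  -> s = B^a = 42

Answer: 42 8 42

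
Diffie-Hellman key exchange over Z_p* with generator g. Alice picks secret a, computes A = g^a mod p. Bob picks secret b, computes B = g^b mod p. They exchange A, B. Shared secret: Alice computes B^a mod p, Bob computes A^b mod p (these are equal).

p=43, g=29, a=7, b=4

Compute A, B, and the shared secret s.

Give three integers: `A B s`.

A = 29^7 mod 43  (bits of 7 = 111)
  bit 0 = 1: r = r^2 * 29 mod 43 = 1^2 * 29 = 1*29 = 29
  bit 1 = 1: r = r^2 * 29 mod 43 = 29^2 * 29 = 24*29 = 8
  bit 2 = 1: r = r^2 * 29 mod 43 = 8^2 * 29 = 21*29 = 7
  -> A = 7
B = 29^4 mod 43  (bits of 4 = 100)
  bit 0 = 1: r = r^2 * 29 mod 43 = 1^2 * 29 = 1*29 = 29
  bit 1 = 0: r = r^2 mod 43 = 29^2 = 24
  bit 2 = 0: r = r^2 mod 43 = 24^2 = 17
  -> B = 17
s = B^a = 17^7 mod 43  (bits of 7 = 111)
  bit 0 = 1: r = r^2 * 17 mod 43 = 1^2 * 17 = 1*17 = 17
  bit 1 = 1: r = r^2 * 17 mod 43 = 17^2 * 17 = 31*17 = 11
  bit 2 = 1: r = r^2 * 17 mod 43 = 11^2 * 17 = 35*17 = 36
  -> s = B^a = 36

Answer: 7 17 36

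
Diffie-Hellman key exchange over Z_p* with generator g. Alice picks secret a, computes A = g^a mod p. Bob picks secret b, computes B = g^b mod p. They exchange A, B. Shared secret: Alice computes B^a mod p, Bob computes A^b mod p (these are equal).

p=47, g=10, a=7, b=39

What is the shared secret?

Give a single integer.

Answer: 29

Derivation:
A = 10^7 mod 47  (bits of 7 = 111)
  bit 0 = 1: r = r^2 * 10 mod 47 = 1^2 * 10 = 1*10 = 10
  bit 1 = 1: r = r^2 * 10 mod 47 = 10^2 * 10 = 6*10 = 13
  bit 2 = 1: r = r^2 * 10 mod 47 = 13^2 * 10 = 28*10 = 45
  -> A = 45
B = 10^39 mod 47  (bits of 39 = 100111)
  bit 0 = 1: r = r^2 * 10 mod 47 = 1^2 * 10 = 1*10 = 10
  bit 1 = 0: r = r^2 mod 47 = 10^2 = 6
  bit 2 = 0: r = r^2 mod 47 = 6^2 = 36
  bit 3 = 1: r = r^2 * 10 mod 47 = 36^2 * 10 = 27*10 = 35
  bit 4 = 1: r = r^2 * 10 mod 47 = 35^2 * 10 = 3*10 = 30
  bit 5 = 1: r = r^2 * 10 mod 47 = 30^2 * 10 = 7*10 = 23
  -> B = 23
s = B^a = 23^7 mod 47  (bits of 7 = 111)
  bit 0 = 1: r = r^2 * 23 mod 47 = 1^2 * 23 = 1*23 = 23
  bit 1 = 1: r = r^2 * 23 mod 47 = 23^2 * 23 = 12*23 = 41
  bit 2 = 1: r = r^2 * 23 mod 47 = 41^2 * 23 = 36*23 = 29
  -> s = B^a = 29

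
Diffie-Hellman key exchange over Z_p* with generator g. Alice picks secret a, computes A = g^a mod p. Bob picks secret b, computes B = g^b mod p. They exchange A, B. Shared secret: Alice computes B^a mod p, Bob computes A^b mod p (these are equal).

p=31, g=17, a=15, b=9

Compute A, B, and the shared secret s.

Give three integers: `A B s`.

Answer: 30 27 30

Derivation:
A = 17^15 mod 31  (bits of 15 = 1111)
  bit 0 = 1: r = r^2 * 17 mod 31 = 1^2 * 17 = 1*17 = 17
  bit 1 = 1: r = r^2 * 17 mod 31 = 17^2 * 17 = 10*17 = 15
  bit 2 = 1: r = r^2 * 17 mod 31 = 15^2 * 17 = 8*17 = 12
  bit 3 = 1: r = r^2 * 17 mod 31 = 12^2 * 17 = 20*17 = 30
  -> A = 30
B = 17^9 mod 31  (bits of 9 = 1001)
  bit 0 = 1: r = r^2 * 17 mod 31 = 1^2 * 17 = 1*17 = 17
  bit 1 = 0: r = r^2 mod 31 = 17^2 = 10
  bit 2 = 0: r = r^2 mod 31 = 10^2 = 7
  bit 3 = 1: r = r^2 * 17 mod 31 = 7^2 * 17 = 18*17 = 27
  -> B = 27
s = B^a = 27^15 mod 31  (bits of 15 = 1111)
  bit 0 = 1: r = r^2 * 27 mod 31 = 1^2 * 27 = 1*27 = 27
  bit 1 = 1: r = r^2 * 27 mod 31 = 27^2 * 27 = 16*27 = 29
  bit 2 = 1: r = r^2 * 27 mod 31 = 29^2 * 27 = 4*27 = 15
  bit 3 = 1: r = r^2 * 27 mod 31 = 15^2 * 27 = 8*27 = 30
  -> s = B^a = 30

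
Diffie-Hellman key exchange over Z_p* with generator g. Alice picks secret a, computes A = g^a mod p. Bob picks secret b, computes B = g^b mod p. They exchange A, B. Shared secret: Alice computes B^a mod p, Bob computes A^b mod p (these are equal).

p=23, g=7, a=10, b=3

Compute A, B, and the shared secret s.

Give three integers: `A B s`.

Answer: 13 21 12

Derivation:
A = 7^10 mod 23  (bits of 10 = 1010)
  bit 0 = 1: r = r^2 * 7 mod 23 = 1^2 * 7 = 1*7 = 7
  bit 1 = 0: r = r^2 mod 23 = 7^2 = 3
  bit 2 = 1: r = r^2 * 7 mod 23 = 3^2 * 7 = 9*7 = 17
  bit 3 = 0: r = r^2 mod 23 = 17^2 = 13
  -> A = 13
B = 7^3 mod 23  (bits of 3 = 11)
  bit 0 = 1: r = r^2 * 7 mod 23 = 1^2 * 7 = 1*7 = 7
  bit 1 = 1: r = r^2 * 7 mod 23 = 7^2 * 7 = 3*7 = 21
  -> B = 21
s = B^a = 21^10 mod 23  (bits of 10 = 1010)
  bit 0 = 1: r = r^2 * 21 mod 23 = 1^2 * 21 = 1*21 = 21
  bit 1 = 0: r = r^2 mod 23 = 21^2 = 4
  bit 2 = 1: r = r^2 * 21 mod 23 = 4^2 * 21 = 16*21 = 14
  bit 3 = 0: r = r^2 mod 23 = 14^2 = 12
  -> s = B^a = 12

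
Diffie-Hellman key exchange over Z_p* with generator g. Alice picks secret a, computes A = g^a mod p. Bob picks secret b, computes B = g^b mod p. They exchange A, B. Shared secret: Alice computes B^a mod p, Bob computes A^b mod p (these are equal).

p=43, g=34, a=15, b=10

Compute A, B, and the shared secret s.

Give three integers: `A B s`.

A = 34^15 mod 43  (bits of 15 = 1111)
  bit 0 = 1: r = r^2 * 34 mod 43 = 1^2 * 34 = 1*34 = 34
  bit 1 = 1: r = r^2 * 34 mod 43 = 34^2 * 34 = 38*34 = 2
  bit 2 = 1: r = r^2 * 34 mod 43 = 2^2 * 34 = 4*34 = 7
  bit 3 = 1: r = r^2 * 34 mod 43 = 7^2 * 34 = 6*34 = 32
  -> A = 32
B = 34^10 mod 43  (bits of 10 = 1010)
  bit 0 = 1: r = r^2 * 34 mod 43 = 1^2 * 34 = 1*34 = 34
  bit 1 = 0: r = r^2 mod 43 = 34^2 = 38
  bit 2 = 1: r = r^2 * 34 mod 43 = 38^2 * 34 = 25*34 = 33
  bit 3 = 0: r = r^2 mod 43 = 33^2 = 14
  -> B = 14
s = B^a = 14^15 mod 43  (bits of 15 = 1111)
  bit 0 = 1: r = r^2 * 14 mod 43 = 1^2 * 14 = 1*14 = 14
  bit 1 = 1: r = r^2 * 14 mod 43 = 14^2 * 14 = 24*14 = 35
  bit 2 = 1: r = r^2 * 14 mod 43 = 35^2 * 14 = 21*14 = 36
  bit 3 = 1: r = r^2 * 14 mod 43 = 36^2 * 14 = 6*14 = 41
  -> s = B^a = 41

Answer: 32 14 41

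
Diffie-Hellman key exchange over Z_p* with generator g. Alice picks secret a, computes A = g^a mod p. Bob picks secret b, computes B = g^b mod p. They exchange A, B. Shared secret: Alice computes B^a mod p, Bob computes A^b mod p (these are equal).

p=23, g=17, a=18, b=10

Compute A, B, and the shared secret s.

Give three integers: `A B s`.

Answer: 3 4 8

Derivation:
A = 17^18 mod 23  (bits of 18 = 10010)
  bit 0 = 1: r = r^2 * 17 mod 23 = 1^2 * 17 = 1*17 = 17
  bit 1 = 0: r = r^2 mod 23 = 17^2 = 13
  bit 2 = 0: r = r^2 mod 23 = 13^2 = 8
  bit 3 = 1: r = r^2 * 17 mod 23 = 8^2 * 17 = 18*17 = 7
  bit 4 = 0: r = r^2 mod 23 = 7^2 = 3
  -> A = 3
B = 17^10 mod 23  (bits of 10 = 1010)
  bit 0 = 1: r = r^2 * 17 mod 23 = 1^2 * 17 = 1*17 = 17
  bit 1 = 0: r = r^2 mod 23 = 17^2 = 13
  bit 2 = 1: r = r^2 * 17 mod 23 = 13^2 * 17 = 8*17 = 21
  bit 3 = 0: r = r^2 mod 23 = 21^2 = 4
  -> B = 4
s = B^a = 4^18 mod 23  (bits of 18 = 10010)
  bit 0 = 1: r = r^2 * 4 mod 23 = 1^2 * 4 = 1*4 = 4
  bit 1 = 0: r = r^2 mod 23 = 4^2 = 16
  bit 2 = 0: r = r^2 mod 23 = 16^2 = 3
  bit 3 = 1: r = r^2 * 4 mod 23 = 3^2 * 4 = 9*4 = 13
  bit 4 = 0: r = r^2 mod 23 = 13^2 = 8
  -> s = B^a = 8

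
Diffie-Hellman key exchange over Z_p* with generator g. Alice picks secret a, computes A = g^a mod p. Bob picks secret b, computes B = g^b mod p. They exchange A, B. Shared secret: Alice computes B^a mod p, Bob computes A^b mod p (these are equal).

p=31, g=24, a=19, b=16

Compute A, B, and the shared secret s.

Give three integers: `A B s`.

A = 24^19 mod 31  (bits of 19 = 10011)
  bit 0 = 1: r = r^2 * 24 mod 31 = 1^2 * 24 = 1*24 = 24
  bit 1 = 0: r = r^2 mod 31 = 24^2 = 18
  bit 2 = 0: r = r^2 mod 31 = 18^2 = 14
  bit 3 = 1: r = r^2 * 24 mod 31 = 14^2 * 24 = 10*24 = 23
  bit 4 = 1: r = r^2 * 24 mod 31 = 23^2 * 24 = 2*24 = 17
  -> A = 17
B = 24^16 mod 31  (bits of 16 = 10000)
  bit 0 = 1: r = r^2 * 24 mod 31 = 1^2 * 24 = 1*24 = 24
  bit 1 = 0: r = r^2 mod 31 = 24^2 = 18
  bit 2 = 0: r = r^2 mod 31 = 18^2 = 14
  bit 3 = 0: r = r^2 mod 31 = 14^2 = 10
  bit 4 = 0: r = r^2 mod 31 = 10^2 = 7
  -> B = 7
s = B^a = 7^19 mod 31  (bits of 19 = 10011)
  bit 0 = 1: r = r^2 * 7 mod 31 = 1^2 * 7 = 1*7 = 7
  bit 1 = 0: r = r^2 mod 31 = 7^2 = 18
  bit 2 = 0: r = r^2 mod 31 = 18^2 = 14
  bit 3 = 1: r = r^2 * 7 mod 31 = 14^2 * 7 = 10*7 = 8
  bit 4 = 1: r = r^2 * 7 mod 31 = 8^2 * 7 = 2*7 = 14
  -> s = B^a = 14

Answer: 17 7 14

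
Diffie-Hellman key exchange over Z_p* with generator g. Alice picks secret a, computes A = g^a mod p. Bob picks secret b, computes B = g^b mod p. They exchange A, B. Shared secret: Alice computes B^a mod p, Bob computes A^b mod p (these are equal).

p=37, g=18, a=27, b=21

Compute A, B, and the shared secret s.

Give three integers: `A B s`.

Answer: 6 14 6

Derivation:
A = 18^27 mod 37  (bits of 27 = 11011)
  bit 0 = 1: r = r^2 * 18 mod 37 = 1^2 * 18 = 1*18 = 18
  bit 1 = 1: r = r^2 * 18 mod 37 = 18^2 * 18 = 28*18 = 23
  bit 2 = 0: r = r^2 mod 37 = 23^2 = 11
  bit 3 = 1: r = r^2 * 18 mod 37 = 11^2 * 18 = 10*18 = 32
  bit 4 = 1: r = r^2 * 18 mod 37 = 32^2 * 18 = 25*18 = 6
  -> A = 6
B = 18^21 mod 37  (bits of 21 = 10101)
  bit 0 = 1: r = r^2 * 18 mod 37 = 1^2 * 18 = 1*18 = 18
  bit 1 = 0: r = r^2 mod 37 = 18^2 = 28
  bit 2 = 1: r = r^2 * 18 mod 37 = 28^2 * 18 = 7*18 = 15
  bit 3 = 0: r = r^2 mod 37 = 15^2 = 3
  bit 4 = 1: r = r^2 * 18 mod 37 = 3^2 * 18 = 9*18 = 14
  -> B = 14
s = B^a = 14^27 mod 37  (bits of 27 = 11011)
  bit 0 = 1: r = r^2 * 14 mod 37 = 1^2 * 14 = 1*14 = 14
  bit 1 = 1: r = r^2 * 14 mod 37 = 14^2 * 14 = 11*14 = 6
  bit 2 = 0: r = r^2 mod 37 = 6^2 = 36
  bit 3 = 1: r = r^2 * 14 mod 37 = 36^2 * 14 = 1*14 = 14
  bit 4 = 1: r = r^2 * 14 mod 37 = 14^2 * 14 = 11*14 = 6
  -> s = B^a = 6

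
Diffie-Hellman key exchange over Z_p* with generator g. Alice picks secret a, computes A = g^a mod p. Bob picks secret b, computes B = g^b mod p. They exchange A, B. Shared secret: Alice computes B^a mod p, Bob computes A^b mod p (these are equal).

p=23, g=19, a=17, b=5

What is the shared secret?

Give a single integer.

Answer: 14

Derivation:
A = 19^17 mod 23  (bits of 17 = 10001)
  bit 0 = 1: r = r^2 * 19 mod 23 = 1^2 * 19 = 1*19 = 19
  bit 1 = 0: r = r^2 mod 23 = 19^2 = 16
  bit 2 = 0: r = r^2 mod 23 = 16^2 = 3
  bit 3 = 0: r = r^2 mod 23 = 3^2 = 9
  bit 4 = 1: r = r^2 * 19 mod 23 = 9^2 * 19 = 12*19 = 21
  -> A = 21
B = 19^5 mod 23  (bits of 5 = 101)
  bit 0 = 1: r = r^2 * 19 mod 23 = 1^2 * 19 = 1*19 = 19
  bit 1 = 0: r = r^2 mod 23 = 19^2 = 16
  bit 2 = 1: r = r^2 * 19 mod 23 = 16^2 * 19 = 3*19 = 11
  -> B = 11
s = B^a = 11^17 mod 23  (bits of 17 = 10001)
  bit 0 = 1: r = r^2 * 11 mod 23 = 1^2 * 11 = 1*11 = 11
  bit 1 = 0: r = r^2 mod 23 = 11^2 = 6
  bit 2 = 0: r = r^2 mod 23 = 6^2 = 13
  bit 3 = 0: r = r^2 mod 23 = 13^2 = 8
  bit 4 = 1: r = r^2 * 11 mod 23 = 8^2 * 11 = 18*11 = 14
  -> s = B^a = 14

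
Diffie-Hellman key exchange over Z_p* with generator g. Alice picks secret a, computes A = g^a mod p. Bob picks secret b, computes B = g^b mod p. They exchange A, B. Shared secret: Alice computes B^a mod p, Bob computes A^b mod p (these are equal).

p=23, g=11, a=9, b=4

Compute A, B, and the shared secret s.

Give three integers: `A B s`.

Answer: 19 13 3

Derivation:
A = 11^9 mod 23  (bits of 9 = 1001)
  bit 0 = 1: r = r^2 * 11 mod 23 = 1^2 * 11 = 1*11 = 11
  bit 1 = 0: r = r^2 mod 23 = 11^2 = 6
  bit 2 = 0: r = r^2 mod 23 = 6^2 = 13
  bit 3 = 1: r = r^2 * 11 mod 23 = 13^2 * 11 = 8*11 = 19
  -> A = 19
B = 11^4 mod 23  (bits of 4 = 100)
  bit 0 = 1: r = r^2 * 11 mod 23 = 1^2 * 11 = 1*11 = 11
  bit 1 = 0: r = r^2 mod 23 = 11^2 = 6
  bit 2 = 0: r = r^2 mod 23 = 6^2 = 13
  -> B = 13
s = B^a = 13^9 mod 23  (bits of 9 = 1001)
  bit 0 = 1: r = r^2 * 13 mod 23 = 1^2 * 13 = 1*13 = 13
  bit 1 = 0: r = r^2 mod 23 = 13^2 = 8
  bit 2 = 0: r = r^2 mod 23 = 8^2 = 18
  bit 3 = 1: r = r^2 * 13 mod 23 = 18^2 * 13 = 2*13 = 3
  -> s = B^a = 3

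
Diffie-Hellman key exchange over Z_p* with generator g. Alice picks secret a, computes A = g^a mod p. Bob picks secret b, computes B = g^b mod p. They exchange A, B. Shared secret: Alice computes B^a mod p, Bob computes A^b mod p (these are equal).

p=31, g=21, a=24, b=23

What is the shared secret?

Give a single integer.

A = 21^24 mod 31  (bits of 24 = 11000)
  bit 0 = 1: r = r^2 * 21 mod 31 = 1^2 * 21 = 1*21 = 21
  bit 1 = 1: r = r^2 * 21 mod 31 = 21^2 * 21 = 7*21 = 23
  bit 2 = 0: r = r^2 mod 31 = 23^2 = 2
  bit 3 = 0: r = r^2 mod 31 = 2^2 = 4
  bit 4 = 0: r = r^2 mod 31 = 4^2 = 16
  -> A = 16
B = 21^23 mod 31  (bits of 23 = 10111)
  bit 0 = 1: r = r^2 * 21 mod 31 = 1^2 * 21 = 1*21 = 21
  bit 1 = 0: r = r^2 mod 31 = 21^2 = 7
  bit 2 = 1: r = r^2 * 21 mod 31 = 7^2 * 21 = 18*21 = 6
  bit 3 = 1: r = r^2 * 21 mod 31 = 6^2 * 21 = 5*21 = 12
  bit 4 = 1: r = r^2 * 21 mod 31 = 12^2 * 21 = 20*21 = 17
  -> B = 17
s = B^a = 17^24 mod 31  (bits of 24 = 11000)
  bit 0 = 1: r = r^2 * 17 mod 31 = 1^2 * 17 = 1*17 = 17
  bit 1 = 1: r = r^2 * 17 mod 31 = 17^2 * 17 = 10*17 = 15
  bit 2 = 0: r = r^2 mod 31 = 15^2 = 8
  bit 3 = 0: r = r^2 mod 31 = 8^2 = 2
  bit 4 = 0: r = r^2 mod 31 = 2^2 = 4
  -> s = B^a = 4

Answer: 4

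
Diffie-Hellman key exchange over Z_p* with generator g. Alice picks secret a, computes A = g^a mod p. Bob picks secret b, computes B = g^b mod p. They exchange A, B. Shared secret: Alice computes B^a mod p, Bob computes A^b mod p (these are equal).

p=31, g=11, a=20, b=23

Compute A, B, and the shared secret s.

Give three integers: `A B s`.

A = 11^20 mod 31  (bits of 20 = 10100)
  bit 0 = 1: r = r^2 * 11 mod 31 = 1^2 * 11 = 1*11 = 11
  bit 1 = 0: r = r^2 mod 31 = 11^2 = 28
  bit 2 = 1: r = r^2 * 11 mod 31 = 28^2 * 11 = 9*11 = 6
  bit 3 = 0: r = r^2 mod 31 = 6^2 = 5
  bit 4 = 0: r = r^2 mod 31 = 5^2 = 25
  -> A = 25
B = 11^23 mod 31  (bits of 23 = 10111)
  bit 0 = 1: r = r^2 * 11 mod 31 = 1^2 * 11 = 1*11 = 11
  bit 1 = 0: r = r^2 mod 31 = 11^2 = 28
  bit 2 = 1: r = r^2 * 11 mod 31 = 28^2 * 11 = 9*11 = 6
  bit 3 = 1: r = r^2 * 11 mod 31 = 6^2 * 11 = 5*11 = 24
  bit 4 = 1: r = r^2 * 11 mod 31 = 24^2 * 11 = 18*11 = 12
  -> B = 12
s = B^a = 12^20 mod 31  (bits of 20 = 10100)
  bit 0 = 1: r = r^2 * 12 mod 31 = 1^2 * 12 = 1*12 = 12
  bit 1 = 0: r = r^2 mod 31 = 12^2 = 20
  bit 2 = 1: r = r^2 * 12 mod 31 = 20^2 * 12 = 28*12 = 26
  bit 3 = 0: r = r^2 mod 31 = 26^2 = 25
  bit 4 = 0: r = r^2 mod 31 = 25^2 = 5
  -> s = B^a = 5

Answer: 25 12 5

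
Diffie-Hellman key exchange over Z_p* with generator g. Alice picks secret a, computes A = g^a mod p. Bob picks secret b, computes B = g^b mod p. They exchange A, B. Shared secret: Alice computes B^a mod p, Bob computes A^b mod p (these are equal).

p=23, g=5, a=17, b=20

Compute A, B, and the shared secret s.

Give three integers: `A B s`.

A = 5^17 mod 23  (bits of 17 = 10001)
  bit 0 = 1: r = r^2 * 5 mod 23 = 1^2 * 5 = 1*5 = 5
  bit 1 = 0: r = r^2 mod 23 = 5^2 = 2
  bit 2 = 0: r = r^2 mod 23 = 2^2 = 4
  bit 3 = 0: r = r^2 mod 23 = 4^2 = 16
  bit 4 = 1: r = r^2 * 5 mod 23 = 16^2 * 5 = 3*5 = 15
  -> A = 15
B = 5^20 mod 23  (bits of 20 = 10100)
  bit 0 = 1: r = r^2 * 5 mod 23 = 1^2 * 5 = 1*5 = 5
  bit 1 = 0: r = r^2 mod 23 = 5^2 = 2
  bit 2 = 1: r = r^2 * 5 mod 23 = 2^2 * 5 = 4*5 = 20
  bit 3 = 0: r = r^2 mod 23 = 20^2 = 9
  bit 4 = 0: r = r^2 mod 23 = 9^2 = 12
  -> B = 12
s = B^a = 12^17 mod 23  (bits of 17 = 10001)
  bit 0 = 1: r = r^2 * 12 mod 23 = 1^2 * 12 = 1*12 = 12
  bit 1 = 0: r = r^2 mod 23 = 12^2 = 6
  bit 2 = 0: r = r^2 mod 23 = 6^2 = 13
  bit 3 = 0: r = r^2 mod 23 = 13^2 = 8
  bit 4 = 1: r = r^2 * 12 mod 23 = 8^2 * 12 = 18*12 = 9
  -> s = B^a = 9

Answer: 15 12 9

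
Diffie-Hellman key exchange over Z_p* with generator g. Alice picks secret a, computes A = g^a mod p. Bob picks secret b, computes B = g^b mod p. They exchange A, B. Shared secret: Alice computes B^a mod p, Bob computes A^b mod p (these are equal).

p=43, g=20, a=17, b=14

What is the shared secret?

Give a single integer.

Answer: 6

Derivation:
A = 20^17 mod 43  (bits of 17 = 10001)
  bit 0 = 1: r = r^2 * 20 mod 43 = 1^2 * 20 = 1*20 = 20
  bit 1 = 0: r = r^2 mod 43 = 20^2 = 13
  bit 2 = 0: r = r^2 mod 43 = 13^2 = 40
  bit 3 = 0: r = r^2 mod 43 = 40^2 = 9
  bit 4 = 1: r = r^2 * 20 mod 43 = 9^2 * 20 = 38*20 = 29
  -> A = 29
B = 20^14 mod 43  (bits of 14 = 1110)
  bit 0 = 1: r = r^2 * 20 mod 43 = 1^2 * 20 = 1*20 = 20
  bit 1 = 1: r = r^2 * 20 mod 43 = 20^2 * 20 = 13*20 = 2
  bit 2 = 1: r = r^2 * 20 mod 43 = 2^2 * 20 = 4*20 = 37
  bit 3 = 0: r = r^2 mod 43 = 37^2 = 36
  -> B = 36
s = B^a = 36^17 mod 43  (bits of 17 = 10001)
  bit 0 = 1: r = r^2 * 36 mod 43 = 1^2 * 36 = 1*36 = 36
  bit 1 = 0: r = r^2 mod 43 = 36^2 = 6
  bit 2 = 0: r = r^2 mod 43 = 6^2 = 36
  bit 3 = 0: r = r^2 mod 43 = 36^2 = 6
  bit 4 = 1: r = r^2 * 36 mod 43 = 6^2 * 36 = 36*36 = 6
  -> s = B^a = 6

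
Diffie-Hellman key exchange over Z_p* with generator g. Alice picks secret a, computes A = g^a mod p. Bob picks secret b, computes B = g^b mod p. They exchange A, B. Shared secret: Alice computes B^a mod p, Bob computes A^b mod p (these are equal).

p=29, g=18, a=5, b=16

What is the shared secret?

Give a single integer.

Answer: 7

Derivation:
A = 18^5 mod 29  (bits of 5 = 101)
  bit 0 = 1: r = r^2 * 18 mod 29 = 1^2 * 18 = 1*18 = 18
  bit 1 = 0: r = r^2 mod 29 = 18^2 = 5
  bit 2 = 1: r = r^2 * 18 mod 29 = 5^2 * 18 = 25*18 = 15
  -> A = 15
B = 18^16 mod 29  (bits of 16 = 10000)
  bit 0 = 1: r = r^2 * 18 mod 29 = 1^2 * 18 = 1*18 = 18
  bit 1 = 0: r = r^2 mod 29 = 18^2 = 5
  bit 2 = 0: r = r^2 mod 29 = 5^2 = 25
  bit 3 = 0: r = r^2 mod 29 = 25^2 = 16
  bit 4 = 0: r = r^2 mod 29 = 16^2 = 24
  -> B = 24
s = B^a = 24^5 mod 29  (bits of 5 = 101)
  bit 0 = 1: r = r^2 * 24 mod 29 = 1^2 * 24 = 1*24 = 24
  bit 1 = 0: r = r^2 mod 29 = 24^2 = 25
  bit 2 = 1: r = r^2 * 24 mod 29 = 25^2 * 24 = 16*24 = 7
  -> s = B^a = 7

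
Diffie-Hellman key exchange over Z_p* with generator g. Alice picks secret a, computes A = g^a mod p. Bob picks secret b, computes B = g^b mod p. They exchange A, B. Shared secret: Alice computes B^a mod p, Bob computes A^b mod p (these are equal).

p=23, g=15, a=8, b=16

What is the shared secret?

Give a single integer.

Answer: 12

Derivation:
A = 15^8 mod 23  (bits of 8 = 1000)
  bit 0 = 1: r = r^2 * 15 mod 23 = 1^2 * 15 = 1*15 = 15
  bit 1 = 0: r = r^2 mod 23 = 15^2 = 18
  bit 2 = 0: r = r^2 mod 23 = 18^2 = 2
  bit 3 = 0: r = r^2 mod 23 = 2^2 = 4
  -> A = 4
B = 15^16 mod 23  (bits of 16 = 10000)
  bit 0 = 1: r = r^2 * 15 mod 23 = 1^2 * 15 = 1*15 = 15
  bit 1 = 0: r = r^2 mod 23 = 15^2 = 18
  bit 2 = 0: r = r^2 mod 23 = 18^2 = 2
  bit 3 = 0: r = r^2 mod 23 = 2^2 = 4
  bit 4 = 0: r = r^2 mod 23 = 4^2 = 16
  -> B = 16
s = B^a = 16^8 mod 23  (bits of 8 = 1000)
  bit 0 = 1: r = r^2 * 16 mod 23 = 1^2 * 16 = 1*16 = 16
  bit 1 = 0: r = r^2 mod 23 = 16^2 = 3
  bit 2 = 0: r = r^2 mod 23 = 3^2 = 9
  bit 3 = 0: r = r^2 mod 23 = 9^2 = 12
  -> s = B^a = 12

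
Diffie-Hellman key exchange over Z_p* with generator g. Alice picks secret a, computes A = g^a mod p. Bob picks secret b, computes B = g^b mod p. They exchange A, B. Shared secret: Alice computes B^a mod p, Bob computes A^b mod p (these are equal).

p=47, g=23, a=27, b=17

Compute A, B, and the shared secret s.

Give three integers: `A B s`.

A = 23^27 mod 47  (bits of 27 = 11011)
  bit 0 = 1: r = r^2 * 23 mod 47 = 1^2 * 23 = 1*23 = 23
  bit 1 = 1: r = r^2 * 23 mod 47 = 23^2 * 23 = 12*23 = 41
  bit 2 = 0: r = r^2 mod 47 = 41^2 = 36
  bit 3 = 1: r = r^2 * 23 mod 47 = 36^2 * 23 = 27*23 = 10
  bit 4 = 1: r = r^2 * 23 mod 47 = 10^2 * 23 = 6*23 = 44
  -> A = 44
B = 23^17 mod 47  (bits of 17 = 10001)
  bit 0 = 1: r = r^2 * 23 mod 47 = 1^2 * 23 = 1*23 = 23
  bit 1 = 0: r = r^2 mod 47 = 23^2 = 12
  bit 2 = 0: r = r^2 mod 47 = 12^2 = 3
  bit 3 = 0: r = r^2 mod 47 = 3^2 = 9
  bit 4 = 1: r = r^2 * 23 mod 47 = 9^2 * 23 = 34*23 = 30
  -> B = 30
s = B^a = 30^27 mod 47  (bits of 27 = 11011)
  bit 0 = 1: r = r^2 * 30 mod 47 = 1^2 * 30 = 1*30 = 30
  bit 1 = 1: r = r^2 * 30 mod 47 = 30^2 * 30 = 7*30 = 22
  bit 2 = 0: r = r^2 mod 47 = 22^2 = 14
  bit 3 = 1: r = r^2 * 30 mod 47 = 14^2 * 30 = 8*30 = 5
  bit 4 = 1: r = r^2 * 30 mod 47 = 5^2 * 30 = 25*30 = 45
  -> s = B^a = 45

Answer: 44 30 45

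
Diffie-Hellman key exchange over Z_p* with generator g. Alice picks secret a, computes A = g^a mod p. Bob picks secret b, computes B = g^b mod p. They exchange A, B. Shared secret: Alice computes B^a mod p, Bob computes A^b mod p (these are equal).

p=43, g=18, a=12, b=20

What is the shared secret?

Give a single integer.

Answer: 11

Derivation:
A = 18^12 mod 43  (bits of 12 = 1100)
  bit 0 = 1: r = r^2 * 18 mod 43 = 1^2 * 18 = 1*18 = 18
  bit 1 = 1: r = r^2 * 18 mod 43 = 18^2 * 18 = 23*18 = 27
  bit 2 = 0: r = r^2 mod 43 = 27^2 = 41
  bit 3 = 0: r = r^2 mod 43 = 41^2 = 4
  -> A = 4
B = 18^20 mod 43  (bits of 20 = 10100)
  bit 0 = 1: r = r^2 * 18 mod 43 = 1^2 * 18 = 1*18 = 18
  bit 1 = 0: r = r^2 mod 43 = 18^2 = 23
  bit 2 = 1: r = r^2 * 18 mod 43 = 23^2 * 18 = 13*18 = 19
  bit 3 = 0: r = r^2 mod 43 = 19^2 = 17
  bit 4 = 0: r = r^2 mod 43 = 17^2 = 31
  -> B = 31
s = B^a = 31^12 mod 43  (bits of 12 = 1100)
  bit 0 = 1: r = r^2 * 31 mod 43 = 1^2 * 31 = 1*31 = 31
  bit 1 = 1: r = r^2 * 31 mod 43 = 31^2 * 31 = 15*31 = 35
  bit 2 = 0: r = r^2 mod 43 = 35^2 = 21
  bit 3 = 0: r = r^2 mod 43 = 21^2 = 11
  -> s = B^a = 11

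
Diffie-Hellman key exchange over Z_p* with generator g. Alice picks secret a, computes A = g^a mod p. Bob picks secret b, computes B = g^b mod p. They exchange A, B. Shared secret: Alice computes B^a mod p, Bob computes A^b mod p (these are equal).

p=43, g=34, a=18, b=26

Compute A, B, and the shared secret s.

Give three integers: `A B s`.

A = 34^18 mod 43  (bits of 18 = 10010)
  bit 0 = 1: r = r^2 * 34 mod 43 = 1^2 * 34 = 1*34 = 34
  bit 1 = 0: r = r^2 mod 43 = 34^2 = 38
  bit 2 = 0: r = r^2 mod 43 = 38^2 = 25
  bit 3 = 1: r = r^2 * 34 mod 43 = 25^2 * 34 = 23*34 = 8
  bit 4 = 0: r = r^2 mod 43 = 8^2 = 21
  -> A = 21
B = 34^26 mod 43  (bits of 26 = 11010)
  bit 0 = 1: r = r^2 * 34 mod 43 = 1^2 * 34 = 1*34 = 34
  bit 1 = 1: r = r^2 * 34 mod 43 = 34^2 * 34 = 38*34 = 2
  bit 2 = 0: r = r^2 mod 43 = 2^2 = 4
  bit 3 = 1: r = r^2 * 34 mod 43 = 4^2 * 34 = 16*34 = 28
  bit 4 = 0: r = r^2 mod 43 = 28^2 = 10
  -> B = 10
s = B^a = 10^18 mod 43  (bits of 18 = 10010)
  bit 0 = 1: r = r^2 * 10 mod 43 = 1^2 * 10 = 1*10 = 10
  bit 1 = 0: r = r^2 mod 43 = 10^2 = 14
  bit 2 = 0: r = r^2 mod 43 = 14^2 = 24
  bit 3 = 1: r = r^2 * 10 mod 43 = 24^2 * 10 = 17*10 = 41
  bit 4 = 0: r = r^2 mod 43 = 41^2 = 4
  -> s = B^a = 4

Answer: 21 10 4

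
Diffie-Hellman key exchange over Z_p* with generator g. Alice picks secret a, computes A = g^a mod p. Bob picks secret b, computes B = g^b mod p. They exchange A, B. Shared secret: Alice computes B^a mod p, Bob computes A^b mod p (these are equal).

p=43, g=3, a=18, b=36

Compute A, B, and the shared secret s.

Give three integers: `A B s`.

A = 3^18 mod 43  (bits of 18 = 10010)
  bit 0 = 1: r = r^2 * 3 mod 43 = 1^2 * 3 = 1*3 = 3
  bit 1 = 0: r = r^2 mod 43 = 3^2 = 9
  bit 2 = 0: r = r^2 mod 43 = 9^2 = 38
  bit 3 = 1: r = r^2 * 3 mod 43 = 38^2 * 3 = 25*3 = 32
  bit 4 = 0: r = r^2 mod 43 = 32^2 = 35
  -> A = 35
B = 3^36 mod 43  (bits of 36 = 100100)
  bit 0 = 1: r = r^2 * 3 mod 43 = 1^2 * 3 = 1*3 = 3
  bit 1 = 0: r = r^2 mod 43 = 3^2 = 9
  bit 2 = 0: r = r^2 mod 43 = 9^2 = 38
  bit 3 = 1: r = r^2 * 3 mod 43 = 38^2 * 3 = 25*3 = 32
  bit 4 = 0: r = r^2 mod 43 = 32^2 = 35
  bit 5 = 0: r = r^2 mod 43 = 35^2 = 21
  -> B = 21
s = B^a = 21^18 mod 43  (bits of 18 = 10010)
  bit 0 = 1: r = r^2 * 21 mod 43 = 1^2 * 21 = 1*21 = 21
  bit 1 = 0: r = r^2 mod 43 = 21^2 = 11
  bit 2 = 0: r = r^2 mod 43 = 11^2 = 35
  bit 3 = 1: r = r^2 * 21 mod 43 = 35^2 * 21 = 21*21 = 11
  bit 4 = 0: r = r^2 mod 43 = 11^2 = 35
  -> s = B^a = 35

Answer: 35 21 35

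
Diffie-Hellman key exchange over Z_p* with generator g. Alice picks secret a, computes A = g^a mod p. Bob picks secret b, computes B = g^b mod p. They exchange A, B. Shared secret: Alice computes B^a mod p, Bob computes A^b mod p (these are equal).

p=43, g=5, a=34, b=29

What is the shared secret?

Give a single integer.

A = 5^34 mod 43  (bits of 34 = 100010)
  bit 0 = 1: r = r^2 * 5 mod 43 = 1^2 * 5 = 1*5 = 5
  bit 1 = 0: r = r^2 mod 43 = 5^2 = 25
  bit 2 = 0: r = r^2 mod 43 = 25^2 = 23
  bit 3 = 0: r = r^2 mod 43 = 23^2 = 13
  bit 4 = 1: r = r^2 * 5 mod 43 = 13^2 * 5 = 40*5 = 28
  bit 5 = 0: r = r^2 mod 43 = 28^2 = 10
  -> A = 10
B = 5^29 mod 43  (bits of 29 = 11101)
  bit 0 = 1: r = r^2 * 5 mod 43 = 1^2 * 5 = 1*5 = 5
  bit 1 = 1: r = r^2 * 5 mod 43 = 5^2 * 5 = 25*5 = 39
  bit 2 = 1: r = r^2 * 5 mod 43 = 39^2 * 5 = 16*5 = 37
  bit 3 = 0: r = r^2 mod 43 = 37^2 = 36
  bit 4 = 1: r = r^2 * 5 mod 43 = 36^2 * 5 = 6*5 = 30
  -> B = 30
s = B^a = 30^34 mod 43  (bits of 34 = 100010)
  bit 0 = 1: r = r^2 * 30 mod 43 = 1^2 * 30 = 1*30 = 30
  bit 1 = 0: r = r^2 mod 43 = 30^2 = 40
  bit 2 = 0: r = r^2 mod 43 = 40^2 = 9
  bit 3 = 0: r = r^2 mod 43 = 9^2 = 38
  bit 4 = 1: r = r^2 * 30 mod 43 = 38^2 * 30 = 25*30 = 19
  bit 5 = 0: r = r^2 mod 43 = 19^2 = 17
  -> s = B^a = 17

Answer: 17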